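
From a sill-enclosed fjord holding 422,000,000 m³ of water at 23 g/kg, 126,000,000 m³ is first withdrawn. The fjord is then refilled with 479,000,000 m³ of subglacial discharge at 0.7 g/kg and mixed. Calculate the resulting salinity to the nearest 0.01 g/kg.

Remaining after removal: 296,000,000 m³ at 23 g/kg (salt = 6,808,000,000)
After addition: salt = 6,808,000,000 + 479,000,000×0.7 = 7,143,300,000; volume = 775,000,000 m³
S = 7,143,300,000 / 775,000,000 = 9.2172 g/kg

9.22 g/kg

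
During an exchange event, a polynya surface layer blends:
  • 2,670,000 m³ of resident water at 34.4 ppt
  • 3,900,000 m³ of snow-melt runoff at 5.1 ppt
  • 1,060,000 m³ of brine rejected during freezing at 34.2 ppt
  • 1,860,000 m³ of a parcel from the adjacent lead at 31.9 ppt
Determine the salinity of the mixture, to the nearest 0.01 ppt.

21.85 ppt

Mass of salt is conserved:
salt = 2,670,000×34.4 + 3,900,000×5.1 + 1,060,000×34.2 + 1,860,000×31.9 = 91,848,000 + 19,890,000 + 36,252,000 + 59,334,000 = 207,324,000
volume = 2,670,000 + 3,900,000 + 1,060,000 + 1,860,000 = 9,490,000 m³
S = 207,324,000 / 9,490,000 = 21.8466 ppt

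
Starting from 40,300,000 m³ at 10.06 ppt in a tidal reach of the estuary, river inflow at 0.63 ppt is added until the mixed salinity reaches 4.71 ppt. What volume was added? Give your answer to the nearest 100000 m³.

52800000 m³

Salt balance: 40,300,000×10.06 + V×0.63 = (40,300,000+V)×4.71
405,418,000 + 0.63V = 189,813,000 + 4.71V
215,605,000 = 4.08V
V = 52,844,362.75 m³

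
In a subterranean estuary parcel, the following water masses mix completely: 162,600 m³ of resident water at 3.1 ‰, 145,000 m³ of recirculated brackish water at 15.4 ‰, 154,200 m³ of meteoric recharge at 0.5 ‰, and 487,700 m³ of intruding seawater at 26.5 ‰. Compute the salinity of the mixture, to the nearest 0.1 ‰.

16.6 ‰

Weighted by volume,
salt = 162,600×3.1 + 145,000×15.4 + 154,200×0.5 + 487,700×26.5 = 504,060 + 2,233,000 + 77,100 + 12,924,050 = 15,738,210
volume = 162,600 + 145,000 + 154,200 + 487,700 = 949,500 m³
S = 15,738,210 / 949,500 = 16.575 ‰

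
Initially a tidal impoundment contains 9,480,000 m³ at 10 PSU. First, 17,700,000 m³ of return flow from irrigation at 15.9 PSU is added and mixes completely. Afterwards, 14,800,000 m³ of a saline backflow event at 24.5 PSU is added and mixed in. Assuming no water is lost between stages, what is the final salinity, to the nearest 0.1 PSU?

17.6 PSU

Weighted by volume,
Initial salt = 9,480,000×10 = 94,800,000
After stage 1: salt = 94,800,000 + 17,700,000×15.9 = 376,230,000; volume = 27,180,000 m³; S = 13.842 PSU
After stage 2: salt = 376,230,000 + 14,800,000×24.5 = 738,830,000; volume = 41,980,000 m³
S = 738,830,000 / 41,980,000 = 17.5996 PSU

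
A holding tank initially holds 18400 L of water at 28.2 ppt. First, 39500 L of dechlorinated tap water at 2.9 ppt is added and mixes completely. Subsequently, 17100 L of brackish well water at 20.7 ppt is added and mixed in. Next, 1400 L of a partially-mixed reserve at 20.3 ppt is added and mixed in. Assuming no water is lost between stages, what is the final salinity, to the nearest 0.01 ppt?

Salt balance:
Initial salt = 18,400×28.2 = 518,880
After stage 1: salt = 518,880 + 39,500×2.9 = 633,430; volume = 57,900 L; S = 10.94 ppt
After stage 2: salt = 633,430 + 17,100×20.7 = 987,400; volume = 75,000 L; S = 13.165 ppt
After stage 3: salt = 987,400 + 1,400×20.3 = 1,015,820; volume = 76,400 L
S = 1,015,820 / 76,400 = 13.2961 ppt

13.30 ppt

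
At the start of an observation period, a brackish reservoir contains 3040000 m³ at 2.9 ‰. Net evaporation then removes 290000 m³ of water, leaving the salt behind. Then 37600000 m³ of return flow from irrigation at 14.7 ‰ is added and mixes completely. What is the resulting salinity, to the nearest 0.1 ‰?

13.9 ‰

After evaporation: salt = 3,040,000×2.9 = 8,816,000; volume = 3,040,000 − 290,000 = 2,750,000 m³
After mixing: salt = 8,816,000 + 37,600,000×14.7 = 561,536,000; volume = 2,750,000 + 37,600,000 = 40,350,000 m³
S = 561,536,000 / 40,350,000 = 13.9166 ‰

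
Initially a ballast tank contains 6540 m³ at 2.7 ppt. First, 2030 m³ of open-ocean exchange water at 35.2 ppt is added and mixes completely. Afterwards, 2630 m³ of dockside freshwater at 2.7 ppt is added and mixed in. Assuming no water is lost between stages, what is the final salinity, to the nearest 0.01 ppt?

Salt balance:
Initial salt = 6,540×2.7 = 17,658
After stage 1: salt = 17,658 + 2,030×35.2 = 89,114; volume = 8,570 m³; S = 10.398 ppt
After stage 2: salt = 89,114 + 2,630×2.7 = 96,215; volume = 11,200 m³
S = 96,215 / 11,200 = 8.5906 ppt

8.59 ppt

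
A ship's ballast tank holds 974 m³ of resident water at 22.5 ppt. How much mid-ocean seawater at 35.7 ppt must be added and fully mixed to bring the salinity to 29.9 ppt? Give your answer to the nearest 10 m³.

1240 m³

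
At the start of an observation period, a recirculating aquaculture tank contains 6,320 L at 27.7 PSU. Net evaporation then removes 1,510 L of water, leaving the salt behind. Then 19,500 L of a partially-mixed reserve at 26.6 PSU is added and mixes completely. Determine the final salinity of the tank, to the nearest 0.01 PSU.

28.54 PSU

After evaporation: salt = 6,320×27.7 = 175,064; volume = 6,320 − 1,510 = 4,810 L
After mixing: salt = 175,064 + 19,500×26.6 = 693,764; volume = 4,810 + 19,500 = 24,310 L
S = 693,764 / 24,310 = 28.5382 PSU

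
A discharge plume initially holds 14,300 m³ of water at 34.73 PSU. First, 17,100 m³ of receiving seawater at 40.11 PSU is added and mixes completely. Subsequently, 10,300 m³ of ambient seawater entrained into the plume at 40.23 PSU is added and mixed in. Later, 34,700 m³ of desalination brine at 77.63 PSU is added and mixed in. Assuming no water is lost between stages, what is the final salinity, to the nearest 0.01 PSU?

Total salt / total volume:
Initial salt = 14,300×34.73 = 496,639
After stage 1: salt = 496,639 + 17,100×40.11 = 1,182,520; volume = 31,400 m³; S = 37.66 PSU
After stage 2: salt = 1,182,520 + 10,300×40.23 = 1,596,889; volume = 41,700 m³; S = 38.295 PSU
After stage 3: salt = 1,596,889 + 34,700×77.63 = 4,290,650; volume = 76,400 m³
S = 4,290,650 / 76,400 = 56.1603 PSU

56.16 PSU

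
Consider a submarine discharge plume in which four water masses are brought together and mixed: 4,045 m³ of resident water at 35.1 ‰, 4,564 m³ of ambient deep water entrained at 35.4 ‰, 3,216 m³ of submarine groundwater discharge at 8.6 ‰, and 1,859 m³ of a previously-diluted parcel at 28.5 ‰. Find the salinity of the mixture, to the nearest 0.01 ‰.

28.08 ‰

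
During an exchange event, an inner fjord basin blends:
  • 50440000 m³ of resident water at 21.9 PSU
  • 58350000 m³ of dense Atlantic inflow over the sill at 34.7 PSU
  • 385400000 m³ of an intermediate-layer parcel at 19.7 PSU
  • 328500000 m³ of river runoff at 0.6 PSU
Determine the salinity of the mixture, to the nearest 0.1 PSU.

By conservation of dissolved salt,
salt = 50,440,000×21.9 + 58,350,000×34.7 + 385,400,000×19.7 + 328,500,000×0.6 = 1,104,636,000 + 2,024,745,000 + 7,592,380,000 + 197,100,000 = 10,918,861,000
volume = 50,440,000 + 58,350,000 + 385,400,000 + 328,500,000 = 822,690,000 m³
S = 10,918,861,000 / 822,690,000 = 13.272 PSU

13.3 PSU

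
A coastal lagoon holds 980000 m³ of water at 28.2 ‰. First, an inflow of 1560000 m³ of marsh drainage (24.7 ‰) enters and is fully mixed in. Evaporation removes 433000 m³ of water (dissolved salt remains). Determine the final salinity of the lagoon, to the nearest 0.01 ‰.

After mixing: salt = 980,000×28.2 + 1,560,000×24.7 = 66,168,000; volume = 2,540,000 m³
After evaporation: salt unchanged = 66,168,000; volume = 2,540,000 − 433,000 = 2,107,000 m³
S = 66,168,000 / 2,107,000 = 31.4039 ‰

31.40 ‰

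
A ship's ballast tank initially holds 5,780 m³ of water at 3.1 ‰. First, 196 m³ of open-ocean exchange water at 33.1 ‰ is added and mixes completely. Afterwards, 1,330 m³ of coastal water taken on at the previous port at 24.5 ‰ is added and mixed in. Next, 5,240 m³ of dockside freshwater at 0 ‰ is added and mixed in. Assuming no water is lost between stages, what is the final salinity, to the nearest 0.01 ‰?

4.54 ‰

Mass of salt is conserved:
Initial salt = 5,780×3.1 = 17,918
After stage 1: salt = 17,918 + 196×33.1 = 24,405.6; volume = 5,976 m³; S = 4.084 ‰
After stage 2: salt = 24,405.6 + 1,330×24.5 = 56,990.6; volume = 7,306 m³; S = 7.801 ‰
After stage 3: salt = 56,990.6 + 5,240×0 = 56,990.6; volume = 12,546 m³
S = 56,990.6 / 12,546 = 4.5425 ‰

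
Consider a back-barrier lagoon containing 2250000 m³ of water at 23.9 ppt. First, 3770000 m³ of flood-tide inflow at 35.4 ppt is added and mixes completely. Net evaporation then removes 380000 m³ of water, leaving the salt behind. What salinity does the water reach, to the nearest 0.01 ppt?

33.20 ppt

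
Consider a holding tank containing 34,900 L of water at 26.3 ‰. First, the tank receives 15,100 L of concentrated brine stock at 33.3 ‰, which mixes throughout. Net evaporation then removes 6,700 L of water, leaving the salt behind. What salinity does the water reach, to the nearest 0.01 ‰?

32.81 ‰

After mixing: salt = 34,900×26.3 + 15,100×33.3 = 1,420,700; volume = 50,000 L
After evaporation: salt unchanged = 1,420,700; volume = 50,000 − 6,700 = 43,300 L
S = 1,420,700 / 43,300 = 32.8106 ‰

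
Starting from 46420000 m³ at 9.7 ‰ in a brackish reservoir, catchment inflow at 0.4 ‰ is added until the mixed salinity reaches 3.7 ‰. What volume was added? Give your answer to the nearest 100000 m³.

84400000 m³

Salt balance: 46,420,000×9.7 + V×0.4 = (46,420,000+V)×3.7
450,274,000 + 0.4V = 171,754,000 + 3.7V
278,520,000 = 3.3V
V = 84,400,000 m³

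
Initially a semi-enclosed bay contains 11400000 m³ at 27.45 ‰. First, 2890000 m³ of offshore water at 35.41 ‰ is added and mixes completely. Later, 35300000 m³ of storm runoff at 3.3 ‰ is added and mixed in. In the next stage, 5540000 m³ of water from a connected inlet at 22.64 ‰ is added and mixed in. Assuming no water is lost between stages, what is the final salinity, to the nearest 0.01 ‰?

11.92 ‰

Weighted by volume,
Initial salt = 11,400,000×27.45 = 312,930,000
After stage 1: salt = 312,930,000 + 2,890,000×35.41 = 415,264,900; volume = 14,290,000 m³; S = 29.06 ‰
After stage 2: salt = 415,264,900 + 35,300,000×3.3 = 531,754,900; volume = 49,590,000 m³; S = 10.723 ‰
After stage 3: salt = 531,754,900 + 5,540,000×22.64 = 657,180,500; volume = 55,130,000 m³
S = 657,180,500 / 55,130,000 = 11.9206 ‰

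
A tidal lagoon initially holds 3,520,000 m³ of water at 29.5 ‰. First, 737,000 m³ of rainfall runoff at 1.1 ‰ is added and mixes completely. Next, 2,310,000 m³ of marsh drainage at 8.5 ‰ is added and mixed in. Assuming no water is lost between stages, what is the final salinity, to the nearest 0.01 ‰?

18.93 ‰

Total salt / total volume:
Initial salt = 3,520,000×29.5 = 103,840,000
After stage 1: salt = 103,840,000 + 737,000×1.1 = 104,650,700; volume = 4,257,000 m³; S = 24.583 ‰
After stage 2: salt = 104,650,700 + 2,310,000×8.5 = 124,285,700; volume = 6,567,000 m³
S = 124,285,700 / 6,567,000 = 18.9258 ‰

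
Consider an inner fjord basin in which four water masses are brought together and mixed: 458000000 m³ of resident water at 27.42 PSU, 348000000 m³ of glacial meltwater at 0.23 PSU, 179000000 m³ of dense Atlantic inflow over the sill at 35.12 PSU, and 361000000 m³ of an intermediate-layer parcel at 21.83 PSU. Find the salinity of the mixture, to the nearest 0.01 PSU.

19.91 PSU

Weighted by volume,
salt = 458,000,000×27.42 + 348,000,000×0.23 + 179,000,000×35.12 + 361,000,000×21.83 = 12,558,360,000 + 80,040,000 + 6,286,480,000 + 7,880,630,000 = 26,805,510,000
volume = 458,000,000 + 348,000,000 + 179,000,000 + 361,000,000 = 1,346,000,000 m³
S = 26,805,510,000 / 1,346,000,000 = 19.9149 PSU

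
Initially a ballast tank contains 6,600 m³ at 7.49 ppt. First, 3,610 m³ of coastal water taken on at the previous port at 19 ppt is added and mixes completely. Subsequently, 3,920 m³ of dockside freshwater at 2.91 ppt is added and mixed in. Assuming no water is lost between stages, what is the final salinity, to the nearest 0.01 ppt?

Total salt / total volume:
Initial salt = 6,600×7.49 = 49,434
After stage 1: salt = 49,434 + 3,610×19 = 118,024; volume = 10,210 m³; S = 11.56 ppt
After stage 2: salt = 118,024 + 3,920×2.91 = 129,431.2; volume = 14,130 m³
S = 129,431.2 / 14,130 = 9.16 ppt

9.16 ppt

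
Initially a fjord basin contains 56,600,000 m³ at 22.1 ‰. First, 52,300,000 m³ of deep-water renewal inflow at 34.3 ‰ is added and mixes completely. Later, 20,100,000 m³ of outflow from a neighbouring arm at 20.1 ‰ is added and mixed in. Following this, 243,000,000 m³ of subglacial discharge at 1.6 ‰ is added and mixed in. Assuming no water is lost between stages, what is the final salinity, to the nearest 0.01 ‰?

10.32 ‰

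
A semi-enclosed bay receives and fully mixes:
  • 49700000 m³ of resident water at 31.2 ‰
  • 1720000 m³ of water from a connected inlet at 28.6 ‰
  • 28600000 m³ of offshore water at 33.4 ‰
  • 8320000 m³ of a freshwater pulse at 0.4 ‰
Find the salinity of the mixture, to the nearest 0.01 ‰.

Mass of salt is conserved:
salt = 49,700,000×31.2 + 1,720,000×28.6 + 28,600,000×33.4 + 8,320,000×0.4 = 1,550,640,000 + 49,192,000 + 955,240,000 + 3,328,000 = 2,558,400,000
volume = 49,700,000 + 1,720,000 + 28,600,000 + 8,320,000 = 88,340,000 m³
S = 2,558,400,000 / 88,340,000 = 28.9608 ‰

28.96 ‰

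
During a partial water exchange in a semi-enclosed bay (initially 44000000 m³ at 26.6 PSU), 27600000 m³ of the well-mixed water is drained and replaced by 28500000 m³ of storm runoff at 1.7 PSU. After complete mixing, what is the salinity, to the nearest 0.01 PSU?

10.79 PSU

Remaining after removal: 16,400,000 m³ at 26.6 PSU (salt = 436,240,000)
After addition: salt = 436,240,000 + 28,500,000×1.7 = 484,690,000; volume = 44,900,000 m³
S = 484,690,000 / 44,900,000 = 10.7949 PSU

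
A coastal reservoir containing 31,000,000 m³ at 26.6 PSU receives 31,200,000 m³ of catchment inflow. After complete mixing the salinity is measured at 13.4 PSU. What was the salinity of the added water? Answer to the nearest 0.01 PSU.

0.28 PSU

Salt balance: 31,000,000×26.6 + 31,200,000×S = 62,200,000×13.4
824,600,000 + 31,200,000·S = 833,480,000
S = (833,480,000 − 824,600,000) / 31,200,000 = 0.2846 PSU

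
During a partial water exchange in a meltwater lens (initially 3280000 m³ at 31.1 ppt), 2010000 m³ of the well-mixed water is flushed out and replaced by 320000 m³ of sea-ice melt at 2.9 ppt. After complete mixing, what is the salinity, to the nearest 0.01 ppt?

25.42 ppt

Remaining after removal: 1,270,000 m³ at 31.1 ppt (salt = 39,497,000)
After addition: salt = 39,497,000 + 320,000×2.9 = 40,425,000; volume = 1,590,000 m³
S = 40,425,000 / 1,590,000 = 25.4245 ppt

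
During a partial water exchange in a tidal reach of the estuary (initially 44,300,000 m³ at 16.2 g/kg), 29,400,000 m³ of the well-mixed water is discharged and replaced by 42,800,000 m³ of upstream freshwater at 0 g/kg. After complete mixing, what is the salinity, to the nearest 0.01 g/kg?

Remaining after removal: 14,900,000 m³ at 16.2 g/kg (salt = 241,380,000)
After addition: salt = 241,380,000 + 42,800,000×0 = 241,380,000; volume = 57,700,000 m³
S = 241,380,000 / 57,700,000 = 4.1834 g/kg

4.18 g/kg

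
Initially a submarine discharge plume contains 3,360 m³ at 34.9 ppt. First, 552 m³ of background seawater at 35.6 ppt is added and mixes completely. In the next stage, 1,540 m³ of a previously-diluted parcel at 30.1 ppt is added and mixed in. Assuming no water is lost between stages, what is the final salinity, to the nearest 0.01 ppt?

By conservation of dissolved salt,
Initial salt = 3,360×34.9 = 117,264
After stage 1: salt = 117,264 + 552×35.6 = 136,915.2; volume = 3,912 m³; S = 34.999 ppt
After stage 2: salt = 136,915.2 + 1,540×30.1 = 183,269.2; volume = 5,452 m³
S = 183,269.2 / 5,452 = 33.615 ppt

33.62 ppt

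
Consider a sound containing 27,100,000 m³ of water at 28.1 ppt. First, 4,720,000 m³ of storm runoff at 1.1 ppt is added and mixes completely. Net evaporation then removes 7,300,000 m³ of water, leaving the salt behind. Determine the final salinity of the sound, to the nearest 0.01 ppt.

After mixing: salt = 27,100,000×28.1 + 4,720,000×1.1 = 766,702,000; volume = 31,820,000 m³
After evaporation: salt unchanged = 766,702,000; volume = 31,820,000 − 7,300,000 = 24,520,000 m³
S = 766,702,000 / 24,520,000 = 31.2684 ppt

31.27 ppt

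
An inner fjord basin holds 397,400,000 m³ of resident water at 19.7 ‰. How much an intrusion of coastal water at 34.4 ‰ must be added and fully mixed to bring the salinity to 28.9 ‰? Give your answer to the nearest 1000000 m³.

665000000 m³

Salt balance: 397,400,000×19.7 + V×34.4 = (397,400,000+V)×28.9
7,828,780,000 + 34.4V = 11,484,860,000 + 28.9V
3,656,080,000 = 5.5V
V = 664,741,818.18 m³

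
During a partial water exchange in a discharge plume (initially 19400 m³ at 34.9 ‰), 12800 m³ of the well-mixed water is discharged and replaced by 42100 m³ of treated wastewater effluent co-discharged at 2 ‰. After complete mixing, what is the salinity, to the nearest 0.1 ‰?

Remaining after removal: 6,600 m³ at 34.9 ‰ (salt = 230,340)
After addition: salt = 230,340 + 42,100×2 = 314,540; volume = 48,700 m³
S = 314,540 / 48,700 = 6.4587 ‰

6.5 ‰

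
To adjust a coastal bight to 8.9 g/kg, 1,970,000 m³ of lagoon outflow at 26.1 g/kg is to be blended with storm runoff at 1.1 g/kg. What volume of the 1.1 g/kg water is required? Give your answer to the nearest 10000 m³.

4340000 m³

Salt balance: 1,970,000×26.1 + V×1.1 = (1,970,000+V)×8.9
51,417,000 + 1.1V = 17,533,000 + 8.9V
33,884,000 = 7.8V
V = 4,344,102.56 m³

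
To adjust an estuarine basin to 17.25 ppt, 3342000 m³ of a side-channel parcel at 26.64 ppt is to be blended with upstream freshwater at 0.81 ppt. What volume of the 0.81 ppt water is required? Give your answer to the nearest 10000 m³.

Salt balance: 3,342,000×26.64 + V×0.81 = (3,342,000+V)×17.25
89,030,880 + 0.81V = 57,649,500 + 17.25V
31,381,380 = 16.44V
V = 1,908,843.07 m³

1910000 m³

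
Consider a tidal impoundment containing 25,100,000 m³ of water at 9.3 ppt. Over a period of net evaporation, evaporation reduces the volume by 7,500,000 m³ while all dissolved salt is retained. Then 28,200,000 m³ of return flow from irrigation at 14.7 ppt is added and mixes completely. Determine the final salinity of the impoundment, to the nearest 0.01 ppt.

14.15 ppt

After evaporation: salt = 25,100,000×9.3 = 233,430,000; volume = 25,100,000 − 7,500,000 = 17,600,000 m³
After mixing: salt = 233,430,000 + 28,200,000×14.7 = 647,970,000; volume = 17,600,000 + 28,200,000 = 45,800,000 m³
S = 647,970,000 / 45,800,000 = 14.1478 ppt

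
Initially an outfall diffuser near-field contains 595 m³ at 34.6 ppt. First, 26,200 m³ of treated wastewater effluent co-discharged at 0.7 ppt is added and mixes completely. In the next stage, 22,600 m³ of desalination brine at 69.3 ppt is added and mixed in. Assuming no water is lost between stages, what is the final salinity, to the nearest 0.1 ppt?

32.5 ppt

Mass of salt is conserved:
Initial salt = 595×34.6 = 20,587
After stage 1: salt = 20,587 + 26,200×0.7 = 38,927; volume = 26,795 m³; S = 1.453 ppt
After stage 2: salt = 38,927 + 22,600×69.3 = 1,605,107; volume = 49,395 m³
S = 1,605,107 / 49,395 = 32.4953 ppt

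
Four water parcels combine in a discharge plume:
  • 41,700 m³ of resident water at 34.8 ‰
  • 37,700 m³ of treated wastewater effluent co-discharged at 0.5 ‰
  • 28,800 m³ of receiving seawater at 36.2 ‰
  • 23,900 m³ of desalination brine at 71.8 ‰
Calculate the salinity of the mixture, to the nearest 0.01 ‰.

32.01 ‰

Salt balance:
salt = 41,700×34.8 + 37,700×0.5 + 28,800×36.2 + 23,900×71.8 = 1,451,160 + 18,850 + 1,042,560 + 1,716,020 = 4,228,590
volume = 41,700 + 37,700 + 28,800 + 23,900 = 132,100 m³
S = 4,228,590 / 132,100 = 32.0105 ‰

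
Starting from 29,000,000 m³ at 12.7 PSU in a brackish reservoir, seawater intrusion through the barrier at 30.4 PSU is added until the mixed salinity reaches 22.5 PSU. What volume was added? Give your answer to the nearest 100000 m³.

36000000 m³

Salt balance: 29,000,000×12.7 + V×30.4 = (29,000,000+V)×22.5
368,300,000 + 30.4V = 652,500,000 + 22.5V
284,200,000 = 7.9V
V = 35,974,683.54 m³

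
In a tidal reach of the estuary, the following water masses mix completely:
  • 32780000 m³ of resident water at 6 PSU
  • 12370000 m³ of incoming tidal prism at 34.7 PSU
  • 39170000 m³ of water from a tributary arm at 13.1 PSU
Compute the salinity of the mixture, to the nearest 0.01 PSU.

13.51 PSU

Mass of salt is conserved:
salt = 32,780,000×6 + 12,370,000×34.7 + 39,170,000×13.1 = 196,680,000 + 429,239,000 + 513,127,000 = 1,139,046,000
volume = 32,780,000 + 12,370,000 + 39,170,000 = 84,320,000 m³
S = 1,139,046,000 / 84,320,000 = 13.5086 PSU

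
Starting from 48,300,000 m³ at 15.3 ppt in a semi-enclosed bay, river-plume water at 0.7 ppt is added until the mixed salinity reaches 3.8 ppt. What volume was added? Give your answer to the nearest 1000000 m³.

179000000 m³

Salt balance: 48,300,000×15.3 + V×0.7 = (48,300,000+V)×3.8
738,990,000 + 0.7V = 183,540,000 + 3.8V
555,450,000 = 3.1V
V = 179,177,419.35 m³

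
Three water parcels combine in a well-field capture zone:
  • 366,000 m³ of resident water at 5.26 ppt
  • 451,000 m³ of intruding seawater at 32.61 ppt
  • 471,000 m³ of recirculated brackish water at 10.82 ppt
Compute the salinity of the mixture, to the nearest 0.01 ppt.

16.87 ppt

Salt balance:
salt = 366,000×5.26 + 451,000×32.61 + 471,000×10.82 = 1,925,160 + 14,707,110 + 5,096,220 = 21,728,490
volume = 366,000 + 451,000 + 471,000 = 1,288,000 m³
S = 21,728,490 / 1,288,000 = 16.8699 ppt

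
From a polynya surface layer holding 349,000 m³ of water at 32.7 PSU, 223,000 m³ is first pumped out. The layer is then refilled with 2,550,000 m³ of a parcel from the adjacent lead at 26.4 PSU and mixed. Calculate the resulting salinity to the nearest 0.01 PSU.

26.70 PSU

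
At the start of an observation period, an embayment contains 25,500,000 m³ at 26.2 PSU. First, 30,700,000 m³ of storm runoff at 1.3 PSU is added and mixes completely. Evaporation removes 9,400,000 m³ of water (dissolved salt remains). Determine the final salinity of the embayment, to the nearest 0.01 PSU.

15.13 PSU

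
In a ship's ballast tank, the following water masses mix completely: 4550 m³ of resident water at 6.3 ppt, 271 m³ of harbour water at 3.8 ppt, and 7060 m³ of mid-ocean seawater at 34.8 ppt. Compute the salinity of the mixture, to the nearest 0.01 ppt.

Total salt / total volume:
salt = 4,550×6.3 + 271×3.8 + 7,060×34.8 = 28,665 + 1,029.8 + 245,688 = 275,382.8
volume = 4,550 + 271 + 7,060 = 11,881 m³
S = 275,382.8 / 11,881 = 23.1784 ppt

23.18 ppt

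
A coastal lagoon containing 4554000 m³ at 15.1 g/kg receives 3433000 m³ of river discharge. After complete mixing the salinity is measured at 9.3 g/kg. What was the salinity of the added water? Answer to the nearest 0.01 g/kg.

Salt balance: 4,554,000×15.1 + 3,433,000×S = 7,987,000×9.3
68,765,400 + 3,433,000·S = 74,279,100
S = (74,279,100 − 68,765,400) / 3,433,000 = 1.6061 g/kg

1.61 g/kg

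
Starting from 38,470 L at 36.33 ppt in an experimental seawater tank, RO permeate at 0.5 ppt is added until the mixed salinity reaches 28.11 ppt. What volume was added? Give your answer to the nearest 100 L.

Salt balance: 38,470×36.33 + V×0.5 = (38,470+V)×28.11
1,397,615.1 + 0.5V = 1,081,391.7 + 28.11V
316,223.4 = 27.61V
V = 11,453.22 L

11500 L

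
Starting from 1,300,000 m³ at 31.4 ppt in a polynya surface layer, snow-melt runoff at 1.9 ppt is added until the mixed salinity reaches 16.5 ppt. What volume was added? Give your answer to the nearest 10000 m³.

Salt balance: 1,300,000×31.4 + V×1.9 = (1,300,000+V)×16.5
40,820,000 + 1.9V = 21,450,000 + 16.5V
19,370,000 = 14.6V
V = 1,326,712.33 m³

1330000 m³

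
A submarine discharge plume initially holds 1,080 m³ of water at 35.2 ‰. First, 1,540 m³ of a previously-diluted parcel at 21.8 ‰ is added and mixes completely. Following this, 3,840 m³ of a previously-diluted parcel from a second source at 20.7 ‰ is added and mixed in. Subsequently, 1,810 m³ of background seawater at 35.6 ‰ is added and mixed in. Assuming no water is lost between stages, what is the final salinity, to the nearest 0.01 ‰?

Total salt / total volume:
Initial salt = 1,080×35.2 = 38,016
After stage 1: salt = 38,016 + 1,540×21.8 = 71,588; volume = 2,620 m³; S = 27.324 ‰
After stage 2: salt = 71,588 + 3,840×20.7 = 151,076; volume = 6,460 m³; S = 23.386 ‰
After stage 3: salt = 151,076 + 1,810×35.6 = 215,512; volume = 8,270 m³
S = 215,512 / 8,270 = 26.0595 ‰

26.06 ‰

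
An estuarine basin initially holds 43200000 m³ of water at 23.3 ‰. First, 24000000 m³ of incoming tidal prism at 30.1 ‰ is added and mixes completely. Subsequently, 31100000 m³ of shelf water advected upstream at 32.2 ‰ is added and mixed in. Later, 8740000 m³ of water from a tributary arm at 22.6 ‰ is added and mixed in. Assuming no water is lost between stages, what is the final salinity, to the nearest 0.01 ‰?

27.35 ‰

Mass of salt is conserved:
Initial salt = 43,200,000×23.3 = 1,006,560,000
After stage 1: salt = 1,006,560,000 + 24,000,000×30.1 = 1,728,960,000; volume = 67,200,000 m³; S = 25.729 ‰
After stage 2: salt = 1,728,960,000 + 31,100,000×32.2 = 2,730,380,000; volume = 98,300,000 m³; S = 27.776 ‰
After stage 3: salt = 2,730,380,000 + 8,740,000×22.6 = 2,927,904,000; volume = 107,040,000 m³
S = 2,927,904,000 / 107,040,000 = 27.3534 ‰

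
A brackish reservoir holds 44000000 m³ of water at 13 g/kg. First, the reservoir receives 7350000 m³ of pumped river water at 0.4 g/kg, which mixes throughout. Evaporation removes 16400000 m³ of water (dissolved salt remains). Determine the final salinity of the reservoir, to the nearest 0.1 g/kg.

After mixing: salt = 44,000,000×13 + 7,350,000×0.4 = 574,940,000; volume = 51,350,000 m³
After evaporation: salt unchanged = 574,940,000; volume = 51,350,000 − 16,400,000 = 34,950,000 m³
S = 574,940,000 / 34,950,000 = 16.4504 g/kg

16.5 g/kg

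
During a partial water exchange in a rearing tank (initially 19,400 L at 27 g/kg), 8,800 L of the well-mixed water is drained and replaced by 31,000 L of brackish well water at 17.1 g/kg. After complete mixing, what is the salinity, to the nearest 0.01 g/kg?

Remaining after removal: 10,600 L at 27 g/kg (salt = 286,200)
After addition: salt = 286,200 + 31,000×17.1 = 816,300; volume = 41,600 L
S = 816,300 / 41,600 = 19.6226 g/kg

19.62 g/kg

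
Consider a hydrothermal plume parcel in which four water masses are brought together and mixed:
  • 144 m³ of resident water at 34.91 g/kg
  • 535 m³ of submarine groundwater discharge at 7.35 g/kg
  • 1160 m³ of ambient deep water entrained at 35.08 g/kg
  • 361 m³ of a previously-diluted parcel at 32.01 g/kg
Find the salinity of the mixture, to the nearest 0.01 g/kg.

Salt balance:
salt = 144×34.91 + 535×7.35 + 1,160×35.08 + 361×32.01 = 5,027.04 + 3,932.25 + 40,692.8 + 11,555.61 = 61,207.7
volume = 144 + 535 + 1,160 + 361 = 2,200 m³
S = 61,207.7 / 2,200 = 27.8217 g/kg

27.82 g/kg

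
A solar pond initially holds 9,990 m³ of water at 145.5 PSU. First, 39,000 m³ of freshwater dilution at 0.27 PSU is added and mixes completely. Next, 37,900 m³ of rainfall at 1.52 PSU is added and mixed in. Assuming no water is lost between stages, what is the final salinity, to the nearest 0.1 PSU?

By conservation of dissolved salt,
Initial salt = 9,990×145.5 = 1,453,545
After stage 1: salt = 1,453,545 + 39,000×0.27 = 1,464,075; volume = 48,990 m³; S = 29.885 PSU
After stage 2: salt = 1,464,075 + 37,900×1.52 = 1,521,683; volume = 86,890 m³
S = 1,521,683 / 86,890 = 17.5128 PSU

17.5 PSU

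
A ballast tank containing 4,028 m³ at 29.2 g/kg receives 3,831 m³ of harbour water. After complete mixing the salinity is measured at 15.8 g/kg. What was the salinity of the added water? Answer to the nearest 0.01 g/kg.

1.71 g/kg

Salt balance: 4,028×29.2 + 3,831×S = 7,859×15.8
117,617.6 + 3,831·S = 124,172.2
S = (124,172.2 − 117,617.6) / 3,831 = 1.7109 g/kg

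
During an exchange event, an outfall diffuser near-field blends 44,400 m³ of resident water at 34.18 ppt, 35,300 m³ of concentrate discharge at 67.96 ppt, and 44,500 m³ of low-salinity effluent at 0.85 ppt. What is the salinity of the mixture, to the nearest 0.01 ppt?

Total salt / total volume:
salt = 44,400×34.18 + 35,300×67.96 + 44,500×0.85 = 1,517,592 + 2,398,988 + 37,825 = 3,954,405
volume = 44,400 + 35,300 + 44,500 = 124,200 m³
S = 3,954,405 / 124,200 = 31.839 ppt

31.84 ppt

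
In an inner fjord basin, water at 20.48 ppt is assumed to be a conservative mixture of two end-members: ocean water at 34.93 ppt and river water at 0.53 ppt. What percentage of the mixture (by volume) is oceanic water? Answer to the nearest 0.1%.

Let g be the oceanic fraction. Salt balance per unit volume:
g×34.93 + (1−g)×0.53 = 20.48
g = (20.48 − 0.53) / (34.93 − 0.53) = 19.95/34.4 = 0.5799

58.0%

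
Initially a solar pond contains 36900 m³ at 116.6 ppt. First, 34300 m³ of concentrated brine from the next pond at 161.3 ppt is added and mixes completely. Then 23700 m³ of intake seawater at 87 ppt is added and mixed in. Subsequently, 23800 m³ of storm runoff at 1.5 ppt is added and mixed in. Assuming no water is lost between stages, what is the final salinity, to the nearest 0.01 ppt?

100.53 ppt

Weighted by volume,
Initial salt = 36,900×116.6 = 4,302,540
After stage 1: salt = 4,302,540 + 34,300×161.3 = 9,835,130; volume = 71,200 m³; S = 138.134 ppt
After stage 2: salt = 9,835,130 + 23,700×87 = 11,897,030; volume = 94,900 m³; S = 125.364 ppt
After stage 3: salt = 11,897,030 + 23,800×1.5 = 11,932,730; volume = 118,700 m³
S = 11,932,730 / 118,700 = 100.5285 ppt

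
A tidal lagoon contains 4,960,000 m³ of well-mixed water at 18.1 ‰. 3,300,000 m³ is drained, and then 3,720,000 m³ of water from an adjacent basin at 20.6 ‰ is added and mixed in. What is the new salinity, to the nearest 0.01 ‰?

Remaining after removal: 1,660,000 m³ at 18.1 ‰ (salt = 30,046,000)
After addition: salt = 30,046,000 + 3,720,000×20.6 = 106,678,000; volume = 5,380,000 m³
S = 106,678,000 / 5,380,000 = 19.8286 ‰

19.83 ‰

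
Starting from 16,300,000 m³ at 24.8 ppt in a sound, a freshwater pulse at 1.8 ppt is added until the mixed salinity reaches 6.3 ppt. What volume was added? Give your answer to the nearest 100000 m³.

67000000 m³

Salt balance: 16,300,000×24.8 + V×1.8 = (16,300,000+V)×6.3
404,240,000 + 1.8V = 102,690,000 + 6.3V
301,550,000 = 4.5V
V = 67,011,111.11 m³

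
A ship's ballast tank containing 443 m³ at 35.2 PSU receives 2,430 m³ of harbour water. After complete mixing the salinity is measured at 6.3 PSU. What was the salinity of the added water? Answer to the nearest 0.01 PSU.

Salt balance: 443×35.2 + 2,430×S = 2,873×6.3
15,593.6 + 2,430·S = 18,099.9
S = (18,099.9 − 15,593.6) / 2,430 = 1.0314 PSU

1.03 PSU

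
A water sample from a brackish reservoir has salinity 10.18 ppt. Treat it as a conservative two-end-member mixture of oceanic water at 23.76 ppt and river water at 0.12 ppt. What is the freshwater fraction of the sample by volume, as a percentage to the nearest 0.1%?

57.4%

Let f be the freshwater fraction. Salt balance per unit volume:
f×0.12 + (1−f)×23.76 = 10.18
f = (23.76 − 10.18) / (23.76 − 0.12) = 13.58/23.64 = 0.5745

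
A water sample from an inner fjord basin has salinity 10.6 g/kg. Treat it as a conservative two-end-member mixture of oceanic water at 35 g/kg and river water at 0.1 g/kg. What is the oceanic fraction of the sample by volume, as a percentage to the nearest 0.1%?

Let g be the oceanic fraction. Salt balance per unit volume:
g×35 + (1−g)×0.1 = 10.6
g = (10.6 − 0.1) / (35 − 0.1) = 10.5/34.9 = 0.3009

30.1%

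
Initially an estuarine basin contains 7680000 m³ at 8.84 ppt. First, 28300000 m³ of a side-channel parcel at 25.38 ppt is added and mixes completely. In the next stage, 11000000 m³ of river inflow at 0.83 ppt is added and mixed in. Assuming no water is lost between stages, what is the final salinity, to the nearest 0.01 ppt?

By conservation of dissolved salt,
Initial salt = 7,680,000×8.84 = 67,891,200
After stage 1: salt = 67,891,200 + 28,300,000×25.38 = 786,145,200; volume = 35,980,000 m³; S = 21.85 ppt
After stage 2: salt = 786,145,200 + 11,000,000×0.83 = 795,275,200; volume = 46,980,000 m³
S = 795,275,200 / 46,980,000 = 16.928 ppt

16.93 ppt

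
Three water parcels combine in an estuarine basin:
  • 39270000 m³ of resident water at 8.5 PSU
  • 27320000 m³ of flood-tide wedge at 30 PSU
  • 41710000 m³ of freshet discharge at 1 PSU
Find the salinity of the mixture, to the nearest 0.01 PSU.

11.04 PSU

Weighted by volume,
salt = 39,270,000×8.5 + 27,320,000×30 + 41,710,000×1 = 333,795,000 + 819,600,000 + 41,710,000 = 1,195,105,000
volume = 39,270,000 + 27,320,000 + 41,710,000 = 108,300,000 m³
S = 1,195,105,000 / 108,300,000 = 11.0351 PSU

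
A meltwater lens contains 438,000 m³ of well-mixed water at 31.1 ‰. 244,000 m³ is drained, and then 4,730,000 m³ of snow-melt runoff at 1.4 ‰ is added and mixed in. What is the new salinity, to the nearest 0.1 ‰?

2.6 ‰

Remaining after removal: 194,000 m³ at 31.1 ‰ (salt = 6,033,400)
After addition: salt = 6,033,400 + 4,730,000×1.4 = 12,655,400; volume = 4,924,000 m³
S = 12,655,400 / 4,924,000 = 2.5701 ‰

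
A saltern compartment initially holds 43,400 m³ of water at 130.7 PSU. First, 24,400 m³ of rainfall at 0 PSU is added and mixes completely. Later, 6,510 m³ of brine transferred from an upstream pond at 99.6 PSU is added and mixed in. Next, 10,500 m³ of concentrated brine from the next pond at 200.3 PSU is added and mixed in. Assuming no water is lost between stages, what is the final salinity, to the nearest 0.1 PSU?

By conservation of dissolved salt,
Initial salt = 43,400×130.7 = 5,672,380
After stage 1: salt = 5,672,380 + 24,400×0 = 5,672,380; volume = 67,800 m³; S = 83.663 PSU
After stage 2: salt = 5,672,380 + 6,510×99.6 = 6,320,776; volume = 74,310 m³; S = 85.06 PSU
After stage 3: salt = 6,320,776 + 10,500×200.3 = 8,423,926; volume = 84,810 m³
S = 8,423,926 / 84,810 = 99.327 PSU

99.3 PSU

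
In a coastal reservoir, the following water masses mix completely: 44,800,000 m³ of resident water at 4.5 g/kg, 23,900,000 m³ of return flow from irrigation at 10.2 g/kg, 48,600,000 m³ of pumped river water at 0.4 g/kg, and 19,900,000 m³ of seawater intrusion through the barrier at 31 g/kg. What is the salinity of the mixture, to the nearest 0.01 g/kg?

7.88 g/kg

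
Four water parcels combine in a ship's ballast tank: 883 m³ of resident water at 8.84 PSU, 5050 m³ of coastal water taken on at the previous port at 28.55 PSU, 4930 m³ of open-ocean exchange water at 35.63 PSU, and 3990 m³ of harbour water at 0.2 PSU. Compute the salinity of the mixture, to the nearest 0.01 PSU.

Conserving salt mass:
salt = 883×8.84 + 5,050×28.55 + 4,930×35.63 + 3,990×0.2 = 7,805.72 + 144,177.5 + 175,655.9 + 798 = 328,437.12
volume = 883 + 5,050 + 4,930 + 3,990 = 14,853 m³
S = 328,437.12 / 14,853 = 22.1125 PSU

22.11 PSU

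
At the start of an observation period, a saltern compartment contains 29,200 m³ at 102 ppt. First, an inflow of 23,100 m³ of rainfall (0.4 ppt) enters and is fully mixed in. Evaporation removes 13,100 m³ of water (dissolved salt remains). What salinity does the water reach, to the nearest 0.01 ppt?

After mixing: salt = 29,200×102 + 23,100×0.4 = 2,987,640; volume = 52,300 m³
After evaporation: salt unchanged = 2,987,640; volume = 52,300 − 13,100 = 39,200 m³
S = 2,987,640 / 39,200 = 76.2153 ppt

76.22 ppt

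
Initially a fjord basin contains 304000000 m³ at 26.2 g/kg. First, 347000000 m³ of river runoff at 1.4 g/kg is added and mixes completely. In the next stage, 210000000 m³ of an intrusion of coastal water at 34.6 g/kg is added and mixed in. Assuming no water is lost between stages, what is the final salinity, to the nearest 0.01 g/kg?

Salt balance:
Initial salt = 304,000,000×26.2 = 7,964,800,000
After stage 1: salt = 7,964,800,000 + 347,000,000×1.4 = 8,450,600,000; volume = 651,000,000 m³; S = 12.981 g/kg
After stage 2: salt = 8,450,600,000 + 210,000,000×34.6 = 15,716,600,000; volume = 861,000,000 m³
S = 15,716,600,000 / 861,000,000 = 18.2539 g/kg

18.25 g/kg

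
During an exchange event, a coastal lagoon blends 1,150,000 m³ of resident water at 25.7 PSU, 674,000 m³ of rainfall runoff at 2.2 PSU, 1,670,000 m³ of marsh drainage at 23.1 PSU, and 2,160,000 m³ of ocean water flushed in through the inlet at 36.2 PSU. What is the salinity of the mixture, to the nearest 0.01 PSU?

Mass of salt is conserved:
salt = 1,150,000×25.7 + 674,000×2.2 + 1,670,000×23.1 + 2,160,000×36.2 = 29,555,000 + 1,482,800 + 38,577,000 + 78,192,000 = 147,806,800
volume = 1,150,000 + 674,000 + 1,670,000 + 2,160,000 = 5,654,000 m³
S = 147,806,800 / 5,654,000 = 26.142 PSU

26.14 PSU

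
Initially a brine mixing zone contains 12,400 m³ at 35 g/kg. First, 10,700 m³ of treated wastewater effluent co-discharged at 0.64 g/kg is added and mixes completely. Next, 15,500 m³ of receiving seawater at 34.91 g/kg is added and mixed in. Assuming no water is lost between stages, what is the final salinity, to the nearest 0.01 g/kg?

Weighted by volume,
Initial salt = 12,400×35 = 434,000
After stage 1: salt = 434,000 + 10,700×0.64 = 440,848; volume = 23,100 m³; S = 19.084 g/kg
After stage 2: salt = 440,848 + 15,500×34.91 = 981,953; volume = 38,600 m³
S = 981,953 / 38,600 = 25.4392 g/kg

25.44 g/kg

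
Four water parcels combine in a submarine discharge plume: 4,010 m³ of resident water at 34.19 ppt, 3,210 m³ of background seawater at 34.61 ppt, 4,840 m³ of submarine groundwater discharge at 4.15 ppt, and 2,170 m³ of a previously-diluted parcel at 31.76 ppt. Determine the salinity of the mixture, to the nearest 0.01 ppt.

23.70 ppt

Total salt / total volume:
salt = 4,010×34.19 + 3,210×34.61 + 4,840×4.15 + 2,170×31.76 = 137,101.9 + 111,098.1 + 20,086 + 68,919.2 = 337,205.2
volume = 4,010 + 3,210 + 4,840 + 2,170 = 14,230 m³
S = 337,205.2 / 14,230 = 23.6968 ppt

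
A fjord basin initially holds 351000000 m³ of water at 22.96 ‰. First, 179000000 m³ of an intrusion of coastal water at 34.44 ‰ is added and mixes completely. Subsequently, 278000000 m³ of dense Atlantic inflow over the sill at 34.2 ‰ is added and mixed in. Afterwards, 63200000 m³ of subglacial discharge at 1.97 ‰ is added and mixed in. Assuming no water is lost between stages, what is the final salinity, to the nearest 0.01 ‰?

Conserving salt mass:
Initial salt = 351,000,000×22.96 = 8,058,960,000
After stage 1: salt = 8,058,960,000 + 179,000,000×34.44 = 14,223,720,000; volume = 530,000,000 m³; S = 26.837 ‰
After stage 2: salt = 14,223,720,000 + 278,000,000×34.2 = 23,731,320,000; volume = 808,000,000 m³; S = 29.37 ‰
After stage 3: salt = 23,731,320,000 + 63,200,000×1.97 = 23,855,824,000; volume = 871,200,000 m³
S = 23,855,824,000 / 871,200,000 = 27.3827 ‰

27.38 ‰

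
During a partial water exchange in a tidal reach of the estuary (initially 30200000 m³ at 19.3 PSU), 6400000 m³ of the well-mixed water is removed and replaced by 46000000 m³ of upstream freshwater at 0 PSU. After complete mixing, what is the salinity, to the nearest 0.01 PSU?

Remaining after removal: 23,800,000 m³ at 19.3 PSU (salt = 459,340,000)
After addition: salt = 459,340,000 + 46,000,000×0 = 459,340,000; volume = 69,800,000 m³
S = 459,340,000 / 69,800,000 = 6.5808 PSU

6.58 PSU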